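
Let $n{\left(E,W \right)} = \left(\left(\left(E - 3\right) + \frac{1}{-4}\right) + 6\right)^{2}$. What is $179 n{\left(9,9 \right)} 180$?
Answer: $\frac{17793495}{4} \approx 4.4484 \cdot 10^{6}$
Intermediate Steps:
$n{\left(E,W \right)} = \left(\frac{11}{4} + E\right)^{2}$ ($n{\left(E,W \right)} = \left(\left(\left(-3 + E\right) - \frac{1}{4}\right) + 6\right)^{2} = \left(\left(- \frac{13}{4} + E\right) + 6\right)^{2} = \left(\frac{11}{4} + E\right)^{2}$)
$179 n{\left(9,9 \right)} 180 = 179 \frac{\left(11 + 4 \cdot 9\right)^{2}}{16} \cdot 180 = 179 \frac{\left(11 + 36\right)^{2}}{16} \cdot 180 = 179 \frac{47^{2}}{16} \cdot 180 = 179 \cdot \frac{1}{16} \cdot 2209 \cdot 180 = 179 \cdot \frac{2209}{16} \cdot 180 = \frac{395411}{16} \cdot 180 = \frac{17793495}{4}$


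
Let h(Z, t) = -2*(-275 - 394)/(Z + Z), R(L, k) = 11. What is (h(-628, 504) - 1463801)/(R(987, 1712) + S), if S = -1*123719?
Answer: 919267697/77688624 ≈ 11.833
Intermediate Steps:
S = -123719
h(Z, t) = 669/Z (h(Z, t) = -(-1338)/(2*Z) = -(-1338)*1/(2*Z) = -(-669)/Z = 669/Z)
(h(-628, 504) - 1463801)/(R(987, 1712) + S) = (669/(-628) - 1463801)/(11 - 123719) = (669*(-1/628) - 1463801)/(-123708) = (-669/628 - 1463801)*(-1/123708) = -919267697/628*(-1/123708) = 919267697/77688624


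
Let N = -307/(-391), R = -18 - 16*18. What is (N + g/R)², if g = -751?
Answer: 519794401/49533444 ≈ 10.494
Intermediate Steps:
R = -306 (R = -18 - 288 = -306)
N = 307/391 (N = -307*(-1/391) = 307/391 ≈ 0.78517)
(N + g/R)² = (307/391 - 751/(-306))² = (307/391 - 751*(-1/306))² = (307/391 + 751/306)² = (22799/7038)² = 519794401/49533444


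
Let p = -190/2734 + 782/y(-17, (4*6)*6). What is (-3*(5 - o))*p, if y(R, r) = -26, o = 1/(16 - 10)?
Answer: 7768114/17771 ≈ 437.12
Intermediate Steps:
o = ⅙ (o = 1/6 = ⅙ ≈ 0.16667)
p = -535732/17771 (p = -190/2734 + 782/(-26) = -190*1/2734 + 782*(-1/26) = -95/1367 - 391/13 = -535732/17771 ≈ -30.146)
(-3*(5 - o))*p = -3*(5 - 1*⅙)*(-535732/17771) = -3*(5 - ⅙)*(-535732/17771) = -3*29/6*(-535732/17771) = -29/2*(-535732/17771) = 7768114/17771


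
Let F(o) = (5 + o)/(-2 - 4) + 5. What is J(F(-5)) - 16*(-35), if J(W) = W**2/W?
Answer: 565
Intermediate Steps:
F(o) = 25/6 - o/6 (F(o) = (5 + o)/(-6) + 5 = (5 + o)*(-1/6) + 5 = (-5/6 - o/6) + 5 = 25/6 - o/6)
J(W) = W
J(F(-5)) - 16*(-35) = (25/6 - 1/6*(-5)) - 16*(-35) = (25/6 + 5/6) + 560 = 5 + 560 = 565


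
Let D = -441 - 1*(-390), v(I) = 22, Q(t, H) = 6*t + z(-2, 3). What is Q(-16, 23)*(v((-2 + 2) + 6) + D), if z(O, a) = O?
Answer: 2842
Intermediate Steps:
Q(t, H) = -2 + 6*t (Q(t, H) = 6*t - 2 = -2 + 6*t)
D = -51 (D = -441 + 390 = -51)
Q(-16, 23)*(v((-2 + 2) + 6) + D) = (-2 + 6*(-16))*(22 - 51) = (-2 - 96)*(-29) = -98*(-29) = 2842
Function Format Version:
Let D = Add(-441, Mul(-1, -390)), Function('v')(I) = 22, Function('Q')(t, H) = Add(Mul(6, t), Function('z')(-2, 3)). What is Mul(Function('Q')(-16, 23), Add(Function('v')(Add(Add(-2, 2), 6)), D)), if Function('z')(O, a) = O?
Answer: 2842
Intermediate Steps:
Function('Q')(t, H) = Add(-2, Mul(6, t)) (Function('Q')(t, H) = Add(Mul(6, t), -2) = Add(-2, Mul(6, t)))
D = -51 (D = Add(-441, 390) = -51)
Mul(Function('Q')(-16, 23), Add(Function('v')(Add(Add(-2, 2), 6)), D)) = Mul(Add(-2, Mul(6, -16)), Add(22, -51)) = Mul(Add(-2, -96), -29) = Mul(-98, -29) = 2842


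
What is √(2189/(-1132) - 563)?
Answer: I*√180979915/566 ≈ 23.768*I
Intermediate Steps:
√(2189/(-1132) - 563) = √(2189*(-1/1132) - 563) = √(-2189/1132 - 563) = √(-639505/1132) = I*√180979915/566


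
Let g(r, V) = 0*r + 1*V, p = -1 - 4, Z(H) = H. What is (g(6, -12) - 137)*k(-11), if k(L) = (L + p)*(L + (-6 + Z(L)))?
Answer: -66752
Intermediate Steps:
p = -5
k(L) = (-6 + 2*L)*(-5 + L) (k(L) = (L - 5)*(L + (-6 + L)) = (-5 + L)*(-6 + 2*L) = (-6 + 2*L)*(-5 + L))
g(r, V) = V (g(r, V) = 0 + V = V)
(g(6, -12) - 137)*k(-11) = (-12 - 137)*(30 - 16*(-11) + 2*(-11)²) = -149*(30 + 176 + 2*121) = -149*(30 + 176 + 242) = -149*448 = -66752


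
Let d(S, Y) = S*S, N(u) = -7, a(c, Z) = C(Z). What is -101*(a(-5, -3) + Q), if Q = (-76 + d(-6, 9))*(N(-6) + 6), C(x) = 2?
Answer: -4242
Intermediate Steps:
a(c, Z) = 2
d(S, Y) = S²
Q = 40 (Q = (-76 + (-6)²)*(-7 + 6) = (-76 + 36)*(-1) = -40*(-1) = 40)
-101*(a(-5, -3) + Q) = -101*(2 + 40) = -101*42 = -4242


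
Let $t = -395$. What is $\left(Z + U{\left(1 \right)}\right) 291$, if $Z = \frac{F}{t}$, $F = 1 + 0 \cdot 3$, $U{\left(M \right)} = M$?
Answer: $\frac{114654}{395} \approx 290.26$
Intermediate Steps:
$F = 1$ ($F = 1 + 0 = 1$)
$Z = - \frac{1}{395}$ ($Z = 1 \frac{1}{-395} = 1 \left(- \frac{1}{395}\right) = - \frac{1}{395} \approx -0.0025316$)
$\left(Z + U{\left(1 \right)}\right) 291 = \left(- \frac{1}{395} + 1\right) 291 = \frac{394}{395} \cdot 291 = \frac{114654}{395}$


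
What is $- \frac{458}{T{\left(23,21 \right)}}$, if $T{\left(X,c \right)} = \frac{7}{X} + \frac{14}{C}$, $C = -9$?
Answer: $\frac{94806}{259} \approx 366.05$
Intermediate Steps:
$T{\left(X,c \right)} = - \frac{14}{9} + \frac{7}{X}$ ($T{\left(X,c \right)} = \frac{7}{X} + \frac{14}{-9} = \frac{7}{X} + 14 \left(- \frac{1}{9}\right) = \frac{7}{X} - \frac{14}{9} = - \frac{14}{9} + \frac{7}{X}$)
$- \frac{458}{T{\left(23,21 \right)}} = - \frac{458}{- \frac{14}{9} + \frac{7}{23}} = - \frac{458}{- \frac{259}{207}} = \left(-458\right) \left(- \frac{207}{259}\right) = \frac{94806}{259}$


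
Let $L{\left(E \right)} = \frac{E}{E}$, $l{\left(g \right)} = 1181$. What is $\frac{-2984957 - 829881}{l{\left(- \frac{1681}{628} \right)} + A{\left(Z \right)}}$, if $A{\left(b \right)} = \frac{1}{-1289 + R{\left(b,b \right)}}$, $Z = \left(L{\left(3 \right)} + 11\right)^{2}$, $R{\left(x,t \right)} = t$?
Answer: $- \frac{2183994755}{676122} \approx -3230.2$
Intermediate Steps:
$L{\left(E \right)} = 1$
$Z = 144$ ($Z = \left(1 + 11\right)^{2} = 12^{2} = 144$)
$A{\left(b \right)} = \frac{1}{-1289 + b}$
$\frac{-2984957 - 829881}{l{\left(- \frac{1681}{628} \right)} + A{\left(Z \right)}} = \frac{-2984957 - 829881}{1181 + \frac{1}{-1289 + 144}} = - \frac{3814838}{1181 + \frac{1}{-1145}} = - \frac{3814838}{1181 - \frac{1}{1145}} = - \frac{3814838}{\frac{1352244}{1145}} = \left(-3814838\right) \frac{1145}{1352244} = - \frac{2183994755}{676122}$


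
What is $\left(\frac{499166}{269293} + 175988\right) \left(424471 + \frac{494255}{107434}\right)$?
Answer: $\frac{1080630388228757099925}{14465612081} \approx 7.4703 \cdot 10^{10}$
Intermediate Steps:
$\left(\frac{499166}{269293} + 175988\right) \left(424471 + \frac{494255}{107434}\right) = \frac{47392835650}{269293} \cdot \frac{45603111669}{107434} = \frac{1080630388228757099925}{14465612081}$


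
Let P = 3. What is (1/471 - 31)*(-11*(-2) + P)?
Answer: -365000/471 ≈ -774.95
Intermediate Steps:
(1/471 - 31)*(-11*(-2) + P) = (1/471 - 31)*(-11*(-2) + 3) = (1/471 - 31)*(22 + 3) = -14600/471*25 = -365000/471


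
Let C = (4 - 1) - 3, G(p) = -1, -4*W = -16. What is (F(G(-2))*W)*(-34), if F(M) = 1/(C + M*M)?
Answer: -136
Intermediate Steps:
W = 4 (W = -¼*(-16) = 4)
C = 0 (C = 3 - 3 = 0)
F(M) = M⁻² (F(M) = 1/(0 + M*M) = 1/(0 + M²) = 1/(M²) = M⁻²)
(F(G(-2))*W)*(-34) = (4/(-1)²)*(-34) = (1*4)*(-34) = 4*(-34) = -136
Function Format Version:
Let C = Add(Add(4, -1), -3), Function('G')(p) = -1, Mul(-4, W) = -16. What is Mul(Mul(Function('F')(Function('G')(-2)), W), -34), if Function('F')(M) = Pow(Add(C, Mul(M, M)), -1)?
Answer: -136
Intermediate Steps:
W = 4 (W = Mul(Rational(-1, 4), -16) = 4)
C = 0 (C = Add(3, -3) = 0)
Function('F')(M) = Pow(M, -2) (Function('F')(M) = Pow(Add(0, Mul(M, M)), -1) = Pow(Add(0, Pow(M, 2)), -1) = Pow(Pow(M, 2), -1) = Pow(M, -2))
Mul(Mul(Function('F')(Function('G')(-2)), W), -34) = Mul(Mul(Pow(-1, -2), 4), -34) = Mul(Mul(1, 4), -34) = Mul(4, -34) = -136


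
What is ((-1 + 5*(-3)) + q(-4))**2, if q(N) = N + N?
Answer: 576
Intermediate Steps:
q(N) = 2*N
((-1 + 5*(-3)) + q(-4))**2 = ((-1 + 5*(-3)) + 2*(-4))**2 = ((-1 - 15) - 8)**2 = (-16 - 8)**2 = (-24)**2 = 576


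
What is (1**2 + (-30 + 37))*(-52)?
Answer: -416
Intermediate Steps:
(1**2 + (-30 + 37))*(-52) = (1 + 7)*(-52) = 8*(-52) = -416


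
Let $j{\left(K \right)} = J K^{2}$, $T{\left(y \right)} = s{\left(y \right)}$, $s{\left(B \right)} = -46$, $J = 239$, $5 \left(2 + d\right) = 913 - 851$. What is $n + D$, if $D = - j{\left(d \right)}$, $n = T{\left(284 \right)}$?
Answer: $- \frac{647406}{25} \approx -25896.0$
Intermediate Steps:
$d = \frac{52}{5}$ ($d = -2 + \frac{913 - 851}{5} = -2 + \frac{1}{5} \cdot 62 = -2 + \frac{62}{5} = \frac{52}{5} \approx 10.4$)
$T{\left(y \right)} = -46$
$n = -46$
$j{\left(K \right)} = 239 K^{2}$
$D = - \frac{646256}{25}$ ($D = - 239 \left(\frac{52}{5}\right)^{2} = - \frac{239 \cdot 2704}{25} = \left(-1\right) \frac{646256}{25} = - \frac{646256}{25} \approx -25850.0$)
$n + D = -46 - \frac{646256}{25} = - \frac{647406}{25}$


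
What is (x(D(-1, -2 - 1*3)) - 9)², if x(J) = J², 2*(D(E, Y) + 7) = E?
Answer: 35721/16 ≈ 2232.6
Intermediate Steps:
D(E, Y) = -7 + E/2
(x(D(-1, -2 - 1*3)) - 9)² = ((-7 + (½)*(-1))² - 9)² = ((-7 - ½)² - 9)² = ((-15/2)² - 9)² = (225/4 - 9)² = (189/4)² = 35721/16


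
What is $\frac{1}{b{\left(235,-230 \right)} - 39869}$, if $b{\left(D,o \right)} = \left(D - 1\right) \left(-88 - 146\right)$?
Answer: $- \frac{1}{94625} \approx -1.0568 \cdot 10^{-5}$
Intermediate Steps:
$b{\left(D,o \right)} = 234 - 234 D$ ($b{\left(D,o \right)} = \left(-1 + D\right) \left(-234\right) = 234 - 234 D$)
$\frac{1}{b{\left(235,-230 \right)} - 39869} = \frac{1}{\left(234 - 54990\right) - 39869} = \frac{1}{-54756 - 39869} = \frac{1}{-94625} = - \frac{1}{94625}$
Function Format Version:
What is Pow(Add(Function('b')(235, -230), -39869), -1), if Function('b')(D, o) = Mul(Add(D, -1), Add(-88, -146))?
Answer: Rational(-1, 94625) ≈ -1.0568e-5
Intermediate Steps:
Function('b')(D, o) = Add(234, Mul(-234, D)) (Function('b')(D, o) = Mul(Add(-1, D), -234) = Add(234, Mul(-234, D)))
Pow(Add(Function('b')(235, -230), -39869), -1) = Pow(Add(Add(234, Mul(-234, 235)), -39869), -1) = Pow(Add(Add(234, -54990), -39869), -1) = Pow(Add(-54756, -39869), -1) = Pow(-94625, -1) = Rational(-1, 94625)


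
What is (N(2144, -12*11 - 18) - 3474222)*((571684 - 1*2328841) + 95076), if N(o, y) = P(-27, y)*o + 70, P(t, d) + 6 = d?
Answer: 6330228289896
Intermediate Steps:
P(t, d) = -6 + d
N(o, y) = 70 + o*(-6 + y) (N(o, y) = (-6 + y)*o + 70 = o*(-6 + y) + 70 = 70 + o*(-6 + y))
(N(2144, -12*11 - 18) - 3474222)*((571684 - 1*2328841) + 95076) = ((70 + 2144*(-6 + (-12*11 - 18))) - 3474222)*((571684 - 1*2328841) + 95076) = ((70 + 2144*(-6 + (-132 - 18))) - 3474222)*((571684 - 2328841) + 95076) = ((70 + 2144*(-6 - 150)) - 3474222)*(-1757157 + 95076) = ((70 + 2144*(-156)) - 3474222)*(-1662081) = ((70 - 334464) - 3474222)*(-1662081) = (-334394 - 3474222)*(-1662081) = -3808616*(-1662081) = 6330228289896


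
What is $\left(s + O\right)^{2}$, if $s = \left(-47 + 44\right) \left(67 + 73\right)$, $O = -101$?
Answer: $271441$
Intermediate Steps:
$s = -420$ ($s = \left(-3\right) 140 = -420$)
$\left(s + O\right)^{2} = \left(-420 - 101\right)^{2} = \left(-521\right)^{2} = 271441$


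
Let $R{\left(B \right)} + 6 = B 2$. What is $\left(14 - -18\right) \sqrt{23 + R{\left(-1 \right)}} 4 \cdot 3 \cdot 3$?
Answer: $1152 \sqrt{15} \approx 4461.7$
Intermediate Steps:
$R{\left(B \right)} = -6 + 2 B$ ($R{\left(B \right)} = -6 + B 2 = -6 + 2 B$)
$\left(14 - -18\right) \sqrt{23 + R{\left(-1 \right)}} 4 \cdot 3 \cdot 3 = \left(14 - -18\right) \sqrt{23 + \left(-6 + 2 \left(-1\right)\right)} 4 \cdot 3 \cdot 3 = \left(14 + 18\right) \sqrt{23 - 8} \cdot 12 \cdot 3 = 32 \sqrt{23 - 8} \cdot 36 = 32 \sqrt{15} \cdot 36 = 1152 \sqrt{15}$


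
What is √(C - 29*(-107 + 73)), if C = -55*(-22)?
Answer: 6*√61 ≈ 46.862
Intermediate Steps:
C = 1210
√(C - 29*(-107 + 73)) = √(1210 - 29*(-107 + 73)) = √(1210 - 29*(-34)) = √(1210 + 986) = √2196 = 6*√61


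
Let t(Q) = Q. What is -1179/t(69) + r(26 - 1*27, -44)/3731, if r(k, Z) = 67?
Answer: -1464742/85813 ≈ -17.069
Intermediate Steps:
-1179/t(69) + r(26 - 1*27, -44)/3731 = -1179/69 + 67/3731 = -1179*1/69 + 67*(1/3731) = -393/23 + 67/3731 = -1464742/85813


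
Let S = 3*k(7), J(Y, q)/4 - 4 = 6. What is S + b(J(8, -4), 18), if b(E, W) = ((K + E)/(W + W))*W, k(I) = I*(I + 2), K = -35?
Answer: 383/2 ≈ 191.50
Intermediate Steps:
J(Y, q) = 40 (J(Y, q) = 16 + 4*6 = 16 + 24 = 40)
k(I) = I*(2 + I)
S = 189 (S = 3*(7*(2 + 7)) = 3*(7*9) = 3*63 = 189)
b(E, W) = -35/2 + E/2 (b(E, W) = ((-35 + E)/(W + W))*W = ((-35 + E)/((2*W)))*W = ((-35 + E)*(1/(2*W)))*W = ((-35 + E)/(2*W))*W = -35/2 + E/2)
S + b(J(8, -4), 18) = 189 + (-35/2 + (½)*40) = 189 + (-35/2 + 20) = 189 + 5/2 = 383/2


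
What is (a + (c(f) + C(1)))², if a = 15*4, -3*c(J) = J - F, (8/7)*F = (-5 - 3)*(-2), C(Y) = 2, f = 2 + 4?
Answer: 37636/9 ≈ 4181.8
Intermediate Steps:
f = 6
F = 14 (F = 7*((-5 - 3)*(-2))/8 = 7*(-8*(-2))/8 = (7/8)*16 = 14)
c(J) = 14/3 - J/3 (c(J) = -(J - 1*14)/3 = -(J - 14)/3 = -(-14 + J)/3 = 14/3 - J/3)
a = 60
(a + (c(f) + C(1)))² = (60 + ((14/3 - ⅓*6) + 2))² = (60 + ((14/3 - 2) + 2))² = (60 + (8/3 + 2))² = (60 + 14/3)² = (194/3)² = 37636/9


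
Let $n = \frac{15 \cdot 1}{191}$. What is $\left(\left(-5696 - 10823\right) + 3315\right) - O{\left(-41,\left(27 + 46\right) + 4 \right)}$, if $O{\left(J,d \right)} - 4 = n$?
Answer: $- \frac{2522743}{191} \approx -13208.0$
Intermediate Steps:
$n = \frac{15}{191}$ ($n = 15 \cdot \frac{1}{191} = \frac{15}{191} \approx 0.078534$)
$O{\left(J,d \right)} = \frac{779}{191}$ ($O{\left(J,d \right)} = 4 + \frac{15}{191} = \frac{779}{191}$)
$\left(\left(-5696 - 10823\right) + 3315\right) - O{\left(-41,\left(27 + 46\right) + 4 \right)} = \left(\left(-5696 - 10823\right) + 3315\right) - \frac{779}{191} = \left(-16519 + 3315\right) - \frac{779}{191} = -13204 - \frac{779}{191} = - \frac{2522743}{191}$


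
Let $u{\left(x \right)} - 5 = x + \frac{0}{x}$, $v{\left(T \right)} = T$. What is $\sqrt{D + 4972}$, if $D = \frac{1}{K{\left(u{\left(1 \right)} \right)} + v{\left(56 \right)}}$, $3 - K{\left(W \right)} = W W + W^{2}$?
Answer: $\frac{\sqrt{840255}}{13} \approx 70.512$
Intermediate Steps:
$u{\left(x \right)} = 5 + x$ ($u{\left(x \right)} = 5 + \left(x + \frac{0}{x}\right) = 5 + \left(x + 0\right) = 5 + x$)
$K{\left(W \right)} = 3 - 2 W^{2}$ ($K{\left(W \right)} = 3 - \left(W W + W^{2}\right) = 3 - \left(W^{2} + W^{2}\right) = 3 - 2 W^{2}$)
$D = - \frac{1}{13}$ ($D = \frac{1}{\left(3 - 2 \left(5 + 1\right)^{2}\right) + 56} = \frac{1}{\left(3 - 2 \cdot 6^{2}\right) + 56} = \frac{1}{\left(3 - 72\right) + 56} = \frac{1}{-69 + 56} = \frac{1}{-13} = - \frac{1}{13} \approx -0.076923$)
$\sqrt{D + 4972} = \sqrt{- \frac{1}{13} + 4972} = \sqrt{\frac{64635}{13}} = \frac{\sqrt{840255}}{13}$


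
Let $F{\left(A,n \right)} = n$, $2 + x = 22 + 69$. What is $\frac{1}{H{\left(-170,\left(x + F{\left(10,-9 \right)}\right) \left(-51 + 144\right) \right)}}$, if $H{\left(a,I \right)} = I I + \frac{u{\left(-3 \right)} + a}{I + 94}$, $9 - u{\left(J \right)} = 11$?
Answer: $\frac{3767}{208517011114} \approx 1.8066 \cdot 10^{-8}$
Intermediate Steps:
$x = 89$ ($x = -2 + \left(22 + 69\right) = -2 + 91 = 89$)
$u{\left(J \right)} = -2$ ($u{\left(J \right)} = 9 - 11 = -2$)
$H{\left(a,I \right)} = I^{2} + \frac{-2 + a}{94 + I}$ ($H{\left(a,I \right)} = I I + \frac{-2 + a}{I + 94} = I^{2} + \frac{-2 + a}{94 + I}$)
$\frac{1}{H{\left(-170,\left(x + F{\left(10,-9 \right)}\right) \left(-51 + 144\right) \right)}} = \frac{1}{\frac{1}{94 + \left(89 - 9\right) \left(-51 + 144\right)} \left(-2 - 170 + \left(\left(89 - 9\right) \left(-51 + 144\right)\right)^{3} + 94 \left(\left(89 - 9\right) \left(-51 + 144\right)\right)^{2}\right)} = \frac{1}{\frac{1}{94 + 80 \cdot 93} \left(-2 - 170 + \left(80 \cdot 93\right)^{3} + 94 \left(80 \cdot 93\right)^{2}\right)} = \frac{1}{\frac{1}{94 + 7440} \left(-2 - 170 + 7440^{3} + 94 \cdot 7440^{2}\right)} = \frac{1}{\frac{1}{7534} \left(-2 - 170 + 411830784000 + 94 \cdot 55353600\right)} = \frac{1}{\frac{1}{7534} \left(-2 - 170 + 411830784000 + 5203238400\right)} = \frac{1}{\frac{1}{7534} \cdot 417034022228} = \frac{1}{\frac{208517011114}{3767}} = \frac{3767}{208517011114}$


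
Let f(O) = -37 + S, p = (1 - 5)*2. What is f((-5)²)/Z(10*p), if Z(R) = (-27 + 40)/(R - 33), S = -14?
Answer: 5763/13 ≈ 443.31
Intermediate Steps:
p = -8 (p = -4*2 = -8)
Z(R) = 13/(-33 + R)
f(O) = -51 (f(O) = -37 - 14 = -51)
f((-5)²)/Z(10*p) = -51/(13/(-33 + 10*(-8))) = -51/(13/(-33 - 80)) = -51/(13/(-113)) = -51/(13*(-1/113)) = -51/(-13/113) = -51*(-113/13) = 5763/13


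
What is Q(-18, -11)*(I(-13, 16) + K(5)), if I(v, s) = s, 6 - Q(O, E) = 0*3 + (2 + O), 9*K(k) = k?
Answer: 3278/9 ≈ 364.22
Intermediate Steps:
K(k) = k/9
Q(O, E) = 4 - O (Q(O, E) = 6 - (0*3 + (2 + O)) = 6 - (0 + (2 + O)) = 6 - (2 + O) = 6 + (-2 - O) = 4 - O)
Q(-18, -11)*(I(-13, 16) + K(5)) = (4 - 1*(-18))*(16 + (⅑)*5) = (4 + 18)*(16 + 5/9) = 22*(149/9) = 3278/9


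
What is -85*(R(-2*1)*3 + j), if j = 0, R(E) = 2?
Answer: -510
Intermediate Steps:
-85*(R(-2*1)*3 + j) = -85*(2*3 + 0) = -85*(6 + 0) = -85*6 = -510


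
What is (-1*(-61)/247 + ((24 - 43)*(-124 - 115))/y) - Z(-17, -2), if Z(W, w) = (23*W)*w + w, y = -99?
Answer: -20188928/24453 ≈ -825.62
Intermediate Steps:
Z(W, w) = w + 23*W*w (Z(W, w) = 23*W*w + w = w + 23*W*w)
(-1*(-61)/247 + ((24 - 43)*(-124 - 115))/y) - Z(-17, -2) = (-1*(-61)/247 + ((24 - 43)*(-124 - 115))/(-99)) - (-2)*(1 + 23*(-17)) = (61*(1/247) - 19*(-239)*(-1/99)) - (-2)*(1 - 391) = (61/247 + 4541*(-1/99)) - (-2)*(-390) = (61/247 - 4541/99) - 1*780 = -1115588/24453 - 780 = -20188928/24453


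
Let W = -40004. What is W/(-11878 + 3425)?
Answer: 40004/8453 ≈ 4.7325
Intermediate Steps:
W/(-11878 + 3425) = -40004/(-11878 + 3425) = -40004/(-8453) = -40004*(-1/8453) = 40004/8453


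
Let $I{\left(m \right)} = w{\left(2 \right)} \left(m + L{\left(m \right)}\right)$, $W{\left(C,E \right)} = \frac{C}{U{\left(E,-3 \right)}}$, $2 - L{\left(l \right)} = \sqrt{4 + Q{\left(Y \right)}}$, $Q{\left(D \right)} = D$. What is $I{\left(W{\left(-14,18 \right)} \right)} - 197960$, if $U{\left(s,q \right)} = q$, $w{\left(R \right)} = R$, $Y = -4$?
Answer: $- \frac{593840}{3} \approx -1.9795 \cdot 10^{5}$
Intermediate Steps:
$L{\left(l \right)} = 2$ ($L{\left(l \right)} = 2 - \sqrt{4 - 4} = 2 - \sqrt{0} = 2 - 0 = 2 + 0 = 2$)
$W{\left(C,E \right)} = - \frac{C}{3}$ ($W{\left(C,E \right)} = \frac{C}{-3} = C \left(- \frac{1}{3}\right) = - \frac{C}{3}$)
$I{\left(m \right)} = 4 + 2 m$ ($I{\left(m \right)} = 2 \left(m + 2\right) = 2 \left(2 + m\right) = 4 + 2 m$)
$I{\left(W{\left(-14,18 \right)} \right)} - 197960 = \left(4 + 2 \left(\left(- \frac{1}{3}\right) \left(-14\right)\right)\right) - 197960 = \left(4 + 2 \cdot \frac{14}{3}\right) - 197960 = \left(4 + \frac{28}{3}\right) - 197960 = \frac{40}{3} - 197960 = - \frac{593840}{3}$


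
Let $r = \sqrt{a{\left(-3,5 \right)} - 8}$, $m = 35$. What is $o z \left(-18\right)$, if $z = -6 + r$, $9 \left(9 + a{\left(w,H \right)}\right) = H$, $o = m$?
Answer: $3780 - 420 i \sqrt{37} \approx 3780.0 - 2554.8 i$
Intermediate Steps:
$o = 35$
$a{\left(w,H \right)} = -9 + \frac{H}{9}$
$r = \frac{2 i \sqrt{37}}{3}$ ($r = \sqrt{\left(-9 + \frac{1}{9} \cdot 5\right) - 8} = \sqrt{\left(-9 + \frac{5}{9}\right) - 8} = \sqrt{- \frac{76}{9} - 8} = \sqrt{- \frac{148}{9}} = \frac{2 i \sqrt{37}}{3} \approx 4.0552 i$)
$z = -6 + \frac{2 i \sqrt{37}}{3} \approx -6.0 + 4.0552 i$
$o z \left(-18\right) = 35 \left(-6 + \frac{2 i \sqrt{37}}{3}\right) \left(-18\right) = \left(-210 + \frac{70 i \sqrt{37}}{3}\right) \left(-18\right) = 3780 - 420 i \sqrt{37}$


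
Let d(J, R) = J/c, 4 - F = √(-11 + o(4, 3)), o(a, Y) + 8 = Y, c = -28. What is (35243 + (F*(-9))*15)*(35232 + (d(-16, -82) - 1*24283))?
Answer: 2659880841/7 + 41389380*I/7 ≈ 3.7998e+8 + 5.9128e+6*I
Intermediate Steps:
o(a, Y) = -8 + Y
F = 4 - 4*I (F = 4 - √(-11 + (-8 + 3)) = 4 - √(-11 - 5) = 4 - √(-16) = 4 - 4*I ≈ 4.0 - 4.0*I)
d(J, R) = -J/28 (d(J, R) = J/(-28) = J*(-1/28) = -J/28)
(35243 + (F*(-9))*15)*(35232 + (d(-16, -82) - 1*24283)) = (35243 + ((4 - 4*I)*(-9))*15)*(35232 + (-1/28*(-16) - 1*24283)) = (35243 + (-36 + 36*I)*15)*(35232 + (4/7 - 24283)) = (35243 + (-540 + 540*I))*(35232 - 169977/7) = (34703 + 540*I)*(76647/7) = 2659880841/7 + 41389380*I/7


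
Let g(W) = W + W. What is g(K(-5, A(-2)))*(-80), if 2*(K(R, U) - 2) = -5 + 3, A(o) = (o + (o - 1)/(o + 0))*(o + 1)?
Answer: -160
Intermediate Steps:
A(o) = (1 + o)*(o + (-1 + o)/o) (A(o) = (o + (-1 + o)/o)*(1 + o) = (1 + o)*(o + (-1 + o)/o))
K(R, U) = 1 (K(R, U) = 2 + (-5 + 3)/2 = 2 + (1/2)*(-2) = 2 - 1 = 1)
g(W) = 2*W
g(K(-5, A(-2)))*(-80) = (2*1)*(-80) = 2*(-80) = -160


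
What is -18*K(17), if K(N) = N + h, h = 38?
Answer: -990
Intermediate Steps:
K(N) = 38 + N (K(N) = N + 38 = 38 + N)
-18*K(17) = -18*(38 + 17) = -18*55 = -990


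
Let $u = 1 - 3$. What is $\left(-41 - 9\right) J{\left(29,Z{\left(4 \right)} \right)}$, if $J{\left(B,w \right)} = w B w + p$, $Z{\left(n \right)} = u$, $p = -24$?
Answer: $-4600$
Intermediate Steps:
$u = -2$
$Z{\left(n \right)} = -2$
$J{\left(B,w \right)} = -24 + B w^{2}$ ($J{\left(B,w \right)} = w B w - 24 = B w w - 24 = B w^{2} - 24 = -24 + B w^{2}$)
$\left(-41 - 9\right) J{\left(29,Z{\left(4 \right)} \right)} = \left(-41 - 9\right) \left(-24 + 29 \left(-2\right)^{2}\right) = \left(-41 - 9\right) \left(-24 + 29 \cdot 4\right) = - 50 \left(-24 + 116\right) = \left(-50\right) 92 = -4600$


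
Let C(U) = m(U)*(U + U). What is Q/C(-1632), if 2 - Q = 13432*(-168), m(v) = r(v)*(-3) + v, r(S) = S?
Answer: -1128289/5326848 ≈ -0.21181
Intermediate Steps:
m(v) = -2*v (m(v) = v*(-3) + v = -3*v + v = -2*v)
Q = 2256578 (Q = 2 - 13432*(-168) = 2 - 1*(-2256576) = 2 + 2256576 = 2256578)
C(U) = -4*U² (C(U) = (-2*U)*(U + U) = (-2*U)*(2*U) = -4*U²)
Q/C(-1632) = 2256578/((-4*(-1632)²)) = 2256578/((-4*2663424)) = 2256578/(-10653696) = 2256578*(-1/10653696) = -1128289/5326848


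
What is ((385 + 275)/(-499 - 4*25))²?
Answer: 435600/358801 ≈ 1.2140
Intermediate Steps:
((385 + 275)/(-499 - 4*25))² = (660/(-499 - 100))² = (660/(-599))² = (660*(-1/599))² = (-660/599)² = 435600/358801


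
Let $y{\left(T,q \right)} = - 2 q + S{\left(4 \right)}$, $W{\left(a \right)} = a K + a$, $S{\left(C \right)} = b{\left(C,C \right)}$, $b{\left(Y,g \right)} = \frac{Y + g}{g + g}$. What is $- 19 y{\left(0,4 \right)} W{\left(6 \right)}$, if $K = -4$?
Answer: $-2394$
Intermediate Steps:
$b{\left(Y,g \right)} = \frac{Y + g}{2 g}$
$S{\left(C \right)} = 1$ ($S{\left(C \right)} = \frac{C + C}{2 C} = \frac{2 C}{2 C} = 1$)
$W{\left(a \right)} = - 3 a$ ($W{\left(a \right)} = a \left(-4\right) + a = - 4 a + a = - 3 a$)
$y{\left(T,q \right)} = 1 - 2 q$ ($y{\left(T,q \right)} = - 2 q + 1 = 1 - 2 q$)
$- 19 y{\left(0,4 \right)} W{\left(6 \right)} = - 19 \left(1 - 8\right) \left(\left(-3\right) 6\right) = - 19 \left(1 - 8\right) \left(-18\right) = \left(-19\right) \left(-7\right) \left(-18\right) = 133 \left(-18\right) = -2394$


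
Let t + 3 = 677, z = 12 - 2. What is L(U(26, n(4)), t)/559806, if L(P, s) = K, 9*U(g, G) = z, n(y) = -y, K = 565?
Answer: 565/559806 ≈ 0.0010093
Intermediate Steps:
z = 10
U(g, G) = 10/9 (U(g, G) = (⅑)*10 = 10/9)
t = 674 (t = -3 + 677 = 674)
L(P, s) = 565
L(U(26, n(4)), t)/559806 = 565/559806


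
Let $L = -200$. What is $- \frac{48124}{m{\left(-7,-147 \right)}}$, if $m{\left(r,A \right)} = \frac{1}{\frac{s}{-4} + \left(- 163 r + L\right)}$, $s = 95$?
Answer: $-44141739$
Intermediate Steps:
$m{\left(r,A \right)} = \frac{1}{- \frac{895}{4} - 163 r}$ ($m{\left(r,A \right)} = \frac{1}{\frac{95}{-4} - \left(200 + 163 r\right)} = \frac{1}{95 \left(- \frac{1}{4}\right) - \left(200 + 163 r\right)} = \frac{1}{- \frac{95}{4} - \left(200 + 163 r\right)} = \frac{1}{- \frac{895}{4} - 163 r}$)
$- \frac{48124}{m{\left(-7,-147 \right)}} = - \frac{48124}{\left(-4\right) \frac{1}{895 + 652 \left(-7\right)}} = - \frac{48124}{\left(-4\right) \frac{1}{895 - 4564}} = - \frac{48124}{\left(-4\right) \frac{1}{-3669}} = - \frac{48124}{\left(-4\right) \left(- \frac{1}{3669}\right)} = - \frac{48124}{\frac{4}{3669}} = \left(-48124\right) \frac{3669}{4} = -44141739$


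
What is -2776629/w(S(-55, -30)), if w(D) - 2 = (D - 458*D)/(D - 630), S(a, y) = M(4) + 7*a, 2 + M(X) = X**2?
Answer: 397057947/23935 ≈ 16589.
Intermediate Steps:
M(X) = -2 + X**2
S(a, y) = 14 + 7*a (S(a, y) = (-2 + 4**2) + 7*a = (-2 + 16) + 7*a = 14 + 7*a)
w(D) = 2 - 457*D/(-630 + D) (w(D) = 2 + (D - 458*D)/(D - 630) = 2 + (-457*D)/(-630 + D) = 2 - 457*D/(-630 + D))
-2776629/w(S(-55, -30)) = -2776629*(-630 + (14 + 7*(-55)))/(35*(-36 - 13*(14 + 7*(-55)))) = -2776629*(-630 + (14 - 385))/(35*(-36 - 13*(14 - 385))) = -2776629*(-630 - 371)/(35*(-36 - 13*(-371))) = -2776629*(-143/(5*(-36 + 4823))) = -2776629/(35*(-1/1001)*4787) = -2776629/(-23935/143) = -2776629*(-143/23935) = 397057947/23935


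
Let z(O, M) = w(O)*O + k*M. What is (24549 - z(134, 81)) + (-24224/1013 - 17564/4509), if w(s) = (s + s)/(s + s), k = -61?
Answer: 133959946304/4567617 ≈ 29328.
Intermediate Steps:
w(s) = 1 (w(s) = (2*s)/((2*s)) = (2*s)*(1/(2*s)) = 1)
z(O, M) = O - 61*M (z(O, M) = 1*O - 61*M = O - 61*M)
(24549 - z(134, 81)) + (-24224/1013 - 17564/4509) = (24549 - (134 - 61*81)) + (-24224/1013 - 17564/4509) = (24549 - (134 - 4941)) + (-24224*1/1013 - 17564*1/4509) = (24549 - 1*(-4807)) + (-24224/1013 - 17564/4509) = (24549 + 4807) - 127018348/4567617 = 29356 - 127018348/4567617 = 133959946304/4567617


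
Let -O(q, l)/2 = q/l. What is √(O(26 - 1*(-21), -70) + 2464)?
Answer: √3020045/35 ≈ 49.652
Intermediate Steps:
O(q, l) = -2*q/l
√(O(26 - 1*(-21), -70) + 2464) = √(-2*(26 - 1*(-21))/(-70) + 2464) = √(-2*(26 + 21)*(-1/70) + 2464) = √(-2*47*(-1/70) + 2464) = √(47/35 + 2464) = √(86287/35) = √3020045/35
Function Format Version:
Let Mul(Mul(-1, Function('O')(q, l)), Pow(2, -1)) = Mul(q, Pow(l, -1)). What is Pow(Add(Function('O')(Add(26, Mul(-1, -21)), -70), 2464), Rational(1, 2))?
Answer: Mul(Rational(1, 35), Pow(3020045, Rational(1, 2))) ≈ 49.652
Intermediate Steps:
Function('O')(q, l) = Mul(-2, q, Pow(l, -1)) (Function('O')(q, l) = Mul(-2, Mul(q, Pow(l, -1))) = Mul(-2, q, Pow(l, -1)))
Pow(Add(Function('O')(Add(26, Mul(-1, -21)), -70), 2464), Rational(1, 2)) = Pow(Add(Mul(-2, Add(26, Mul(-1, -21)), Pow(-70, -1)), 2464), Rational(1, 2)) = Pow(Add(Mul(-2, Add(26, 21), Rational(-1, 70)), 2464), Rational(1, 2)) = Pow(Add(Mul(-2, 47, Rational(-1, 70)), 2464), Rational(1, 2)) = Pow(Add(Rational(47, 35), 2464), Rational(1, 2)) = Pow(Rational(86287, 35), Rational(1, 2)) = Mul(Rational(1, 35), Pow(3020045, Rational(1, 2)))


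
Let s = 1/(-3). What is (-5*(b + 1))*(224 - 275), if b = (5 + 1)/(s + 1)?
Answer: 2550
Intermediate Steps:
s = -1/3 ≈ -0.33333
b = 9 (b = (5 + 1)/(-1/3 + 1) = 6/(2/3) = 6*(3/2) = 9)
(-5*(b + 1))*(224 - 275) = (-5*(9 + 1))*(224 - 275) = -5*10*(-51) = -50*(-51) = 2550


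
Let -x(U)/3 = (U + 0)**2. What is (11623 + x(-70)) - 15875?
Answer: -18952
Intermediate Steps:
x(U) = -3*U**2 (x(U) = -3*(U + 0)**2 = -3*U**2)
(11623 + x(-70)) - 15875 = (11623 - 3*(-70)**2) - 15875 = (11623 - 3*4900) - 15875 = (11623 - 14700) - 15875 = -3077 - 15875 = -18952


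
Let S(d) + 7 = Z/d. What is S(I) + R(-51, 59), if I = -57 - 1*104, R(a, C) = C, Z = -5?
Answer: 8377/161 ≈ 52.031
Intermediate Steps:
I = -161 (I = -57 - 104 = -161)
S(d) = -7 - 5/d
S(I) + R(-51, 59) = (-7 - 5/(-161)) + 59 = (-7 - 5*(-1/161)) + 59 = (-7 + 5/161) + 59 = -1122/161 + 59 = 8377/161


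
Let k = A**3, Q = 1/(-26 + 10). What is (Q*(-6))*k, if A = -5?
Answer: -375/8 ≈ -46.875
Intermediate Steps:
Q = -1/16 (Q = 1/(-16) = -1/16 ≈ -0.062500)
k = -125 (k = (-5)**3 = -125)
(Q*(-6))*k = -1/16*(-6)*(-125) = (3/8)*(-125) = -375/8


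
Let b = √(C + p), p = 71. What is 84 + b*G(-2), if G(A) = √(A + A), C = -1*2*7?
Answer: 84 + 2*I*√57 ≈ 84.0 + 15.1*I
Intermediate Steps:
C = -14 (C = -2*7 = -14)
G(A) = √2*√A (G(A) = √(2*A) = √2*√A)
b = √57 (b = √(-14 + 71) = √57 ≈ 7.5498)
84 + b*G(-2) = 84 + √57*(√2*√(-2)) = 84 + √57*(√2*(I*√2)) = 84 + √57*(2*I) = 84 + 2*I*√57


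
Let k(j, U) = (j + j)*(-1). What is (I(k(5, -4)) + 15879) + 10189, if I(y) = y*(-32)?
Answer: 26388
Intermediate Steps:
k(j, U) = -2*j (k(j, U) = (2*j)*(-1) = -2*j)
I(y) = -32*y
(I(k(5, -4)) + 15879) + 10189 = (-(-64)*5 + 15879) + 10189 = (-32*(-10) + 15879) + 10189 = (320 + 15879) + 10189 = 16199 + 10189 = 26388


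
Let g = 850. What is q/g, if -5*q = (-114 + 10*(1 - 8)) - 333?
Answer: 517/4250 ≈ 0.12165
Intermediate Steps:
q = 517/5 (q = -((-114 + 10*(1 - 8)) - 333)/5 = -((-114 + 10*(-7)) - 333)/5 = -((-114 - 70) - 333)/5 = -(-184 - 333)/5 = -⅕*(-517) = 517/5 ≈ 103.40)
q/g = (517/5)/850 = (517/5)*(1/850) = 517/4250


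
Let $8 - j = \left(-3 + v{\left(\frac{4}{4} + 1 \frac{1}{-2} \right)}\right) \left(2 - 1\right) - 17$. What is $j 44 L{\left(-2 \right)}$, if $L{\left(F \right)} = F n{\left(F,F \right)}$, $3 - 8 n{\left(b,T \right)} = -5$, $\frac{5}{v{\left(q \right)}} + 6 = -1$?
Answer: $- \frac{17688}{7} \approx -2526.9$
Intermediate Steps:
$v{\left(q \right)} = - \frac{5}{7}$ ($v{\left(q \right)} = \frac{5}{-6 - 1} = \frac{5}{-7} = 5 \left(- \frac{1}{7}\right) = - \frac{5}{7}$)
$n{\left(b,T \right)} = 1$ ($n{\left(b,T \right)} = \frac{3}{8} - - \frac{5}{8} = \frac{3}{8} + \frac{5}{8} = 1$)
$L{\left(F \right)} = F$ ($L{\left(F \right)} = F 1 = F$)
$j = \frac{201}{7}$ ($j = 8 - \left(\left(-3 - \frac{5}{7}\right) \left(2 - 1\right) - 17\right) = 8 - \left(\left(- \frac{26}{7}\right) 1 - 17\right) = 8 - \left(- \frac{26}{7} - 17\right) = 8 - - \frac{145}{7} = 8 + \frac{145}{7} = \frac{201}{7} \approx 28.714$)
$j 44 L{\left(-2 \right)} = \frac{201}{7} \cdot 44 \left(-2\right) = \frac{8844}{7} \left(-2\right) = - \frac{17688}{7}$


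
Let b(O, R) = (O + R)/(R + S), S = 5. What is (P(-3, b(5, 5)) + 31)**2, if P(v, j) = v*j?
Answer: 784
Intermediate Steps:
b(O, R) = (O + R)/(5 + R) (b(O, R) = (O + R)/(R + 5) = (O + R)/(5 + R))
P(v, j) = j*v
(P(-3, b(5, 5)) + 31)**2 = (((5 + 5)/(5 + 5))*(-3) + 31)**2 = ((10/10)*(-3) + 31)**2 = (((1/10)*10)*(-3) + 31)**2 = (1*(-3) + 31)**2 = (-3 + 31)**2 = 28**2 = 784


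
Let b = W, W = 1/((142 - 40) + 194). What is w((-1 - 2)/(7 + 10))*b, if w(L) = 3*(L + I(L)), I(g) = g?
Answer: -9/2516 ≈ -0.0035771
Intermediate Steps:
W = 1/296 (W = 1/(102 + 194) = 1/296 ≈ 0.0033784)
b = 1/296 ≈ 0.0033784
w(L) = 6*L (w(L) = 3*(L + L) = 3*(2*L) = 6*L)
w((-1 - 2)/(7 + 10))*b = (6*((-1 - 2)/(7 + 10)))*(1/296) = (6*(-3/17))*(1/296) = -18/17*1/296 = -9/2516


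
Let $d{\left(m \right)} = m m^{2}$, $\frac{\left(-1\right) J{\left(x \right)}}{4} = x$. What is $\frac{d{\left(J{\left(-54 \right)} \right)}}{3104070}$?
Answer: $\frac{1679616}{517345} \approx 3.2466$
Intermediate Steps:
$J{\left(x \right)} = - 4 x$
$d{\left(m \right)} = m^{3}$
$\frac{d{\left(J{\left(-54 \right)} \right)}}{3104070} = \frac{\left(\left(-4\right) \left(-54\right)\right)^{3}}{3104070} = 216^{3} \cdot \frac{1}{3104070} = 10077696 \cdot \frac{1}{3104070} = \frac{1679616}{517345}$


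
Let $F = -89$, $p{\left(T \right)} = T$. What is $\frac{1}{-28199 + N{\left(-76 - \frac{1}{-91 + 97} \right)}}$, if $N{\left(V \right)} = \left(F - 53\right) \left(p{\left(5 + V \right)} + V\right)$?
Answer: $- \frac{3}{21833} \approx -0.00013741$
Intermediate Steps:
$N{\left(V \right)} = -710 - 284 V$ ($N{\left(V \right)} = \left(-89 - 53\right) \left(\left(5 + V\right) + V\right) = - 142 \left(5 + 2 V\right) = -710 - 284 V$)
$\frac{1}{-28199 + N{\left(-76 - \frac{1}{-91 + 97} \right)}} = \frac{1}{-28199 - \left(710 + 284 \left(-76 - \frac{1}{-91 + 97}\right)\right)} = \frac{1}{-28199 - \left(710 + 284 \left(-76 - \frac{1}{6}\right)\right)} = \frac{1}{-28199 - - \frac{62764}{3}} = \frac{1}{-28199 + \left(-710 + \frac{64894}{3}\right)} = \frac{1}{-28199 + \frac{62764}{3}} = \frac{1}{- \frac{21833}{3}} = - \frac{3}{21833}$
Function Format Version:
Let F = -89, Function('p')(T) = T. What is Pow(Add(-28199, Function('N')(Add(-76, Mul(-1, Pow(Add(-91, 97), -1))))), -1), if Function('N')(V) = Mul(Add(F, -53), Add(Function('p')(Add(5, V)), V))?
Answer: Rational(-3, 21833) ≈ -0.00013741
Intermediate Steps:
Function('N')(V) = Add(-710, Mul(-284, V)) (Function('N')(V) = Mul(Add(-89, -53), Add(Add(5, V), V)) = Mul(-142, Add(5, Mul(2, V))) = Add(-710, Mul(-284, V)))
Pow(Add(-28199, Function('N')(Add(-76, Mul(-1, Pow(Add(-91, 97), -1))))), -1) = Pow(Add(-28199, Add(-710, Mul(-284, Add(-76, Mul(-1, Pow(Add(-91, 97), -1)))))), -1) = Pow(Add(-28199, Add(-710, Mul(-284, Add(-76, Mul(-1, Pow(6, -1)))))), -1) = Pow(Add(-28199, Add(-710, Mul(-284, Add(-76, Mul(-1, Rational(1, 6)))))), -1) = Pow(Add(-28199, Add(-710, Mul(-284, Add(-76, Rational(-1, 6))))), -1) = Pow(Add(-28199, Add(-710, Mul(-284, Rational(-457, 6)))), -1) = Pow(Add(-28199, Add(-710, Rational(64894, 3))), -1) = Pow(Add(-28199, Rational(62764, 3)), -1) = Pow(Rational(-21833, 3), -1) = Rational(-3, 21833)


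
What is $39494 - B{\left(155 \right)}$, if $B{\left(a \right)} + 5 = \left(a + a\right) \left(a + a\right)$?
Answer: $-56601$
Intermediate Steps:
$B{\left(a \right)} = -5 + 4 a^{2}$ ($B{\left(a \right)} = -5 + \left(a + a\right) \left(a + a\right) = -5 + 2 a 2 a = -5 + 4 a^{2}$)
$39494 - B{\left(155 \right)} = 39494 - \left(-5 + 4 \cdot 155^{2}\right) = 39494 - \left(-5 + 4 \cdot 24025\right) = 39494 - \left(-5 + 96100\right) = 39494 - 96095 = -56601$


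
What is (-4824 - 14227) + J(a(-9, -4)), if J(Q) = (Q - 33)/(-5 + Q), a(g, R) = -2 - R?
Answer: -57122/3 ≈ -19041.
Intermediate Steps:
J(Q) = (-33 + Q)/(-5 + Q)
(-4824 - 14227) + J(a(-9, -4)) = (-4824 - 14227) + (-33 + (-2 - 1*(-4)))/(-5 + (-2 - 1*(-4))) = -19051 + (-33 + (-2 + 4))/(-5 + (-2 + 4)) = -19051 + (-33 + 2)/(-5 + 2) = -19051 - 31/(-3) = -19051 - ⅓*(-31) = -19051 + 31/3 = -57122/3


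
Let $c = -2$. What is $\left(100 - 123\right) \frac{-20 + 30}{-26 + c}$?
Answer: $\frac{115}{14} \approx 8.2143$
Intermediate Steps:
$\left(100 - 123\right) \frac{-20 + 30}{-26 + c} = \left(100 - 123\right) \frac{-20 + 30}{-26 - 2} = - 23 \frac{10}{-28} = - 23 \cdot 10 \left(- \frac{1}{28}\right) = \left(-23\right) \left(- \frac{5}{14}\right) = \frac{115}{14}$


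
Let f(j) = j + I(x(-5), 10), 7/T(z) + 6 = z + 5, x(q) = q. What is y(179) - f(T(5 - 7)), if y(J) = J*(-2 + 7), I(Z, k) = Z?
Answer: 2707/3 ≈ 902.33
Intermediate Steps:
T(z) = 7/(-1 + z) (T(z) = 7/(-6 + (z + 5)) = 7/(-6 + (5 + z)) = 7/(-1 + z))
f(j) = -5 + j (f(j) = j - 5 = -5 + j)
y(J) = 5*J (y(J) = J*5 = 5*J)
y(179) - f(T(5 - 7)) = 5*179 - (-5 + 7/(-1 + (5 - 7))) = 895 - (-5 + 7/(-1 - 2)) = 895 - (-5 + 7/(-3)) = 895 - (-5 + 7*(-1/3)) = 895 - (-5 - 7/3) = 895 - 1*(-22/3) = 895 + 22/3 = 2707/3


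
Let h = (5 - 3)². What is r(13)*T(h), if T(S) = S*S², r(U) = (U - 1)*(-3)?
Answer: -2304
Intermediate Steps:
h = 4 (h = 2² = 4)
r(U) = 3 - 3*U (r(U) = (-1 + U)*(-3) = 3 - 3*U)
T(S) = S³
r(13)*T(h) = (3 - 3*13)*4³ = (3 - 39)*64 = -36*64 = -2304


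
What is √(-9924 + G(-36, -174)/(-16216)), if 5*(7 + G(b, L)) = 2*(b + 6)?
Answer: I*√652400348510/8108 ≈ 99.619*I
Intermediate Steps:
G(b, L) = -23/5 + 2*b/5 (G(b, L) = -7 + (2*(b + 6))/5 = -7 + (2*(6 + b))/5 = -7 + (12 + 2*b)/5 = -7 + (12/5 + 2*b/5) = -23/5 + 2*b/5)
√(-9924 + G(-36, -174)/(-16216)) = √(-9924 + (-23/5 + (⅖)*(-36))/(-16216)) = √(-9924 + (-23/5 - 72/5)*(-1/16216)) = √(-9924 - 19*(-1/16216)) = √(-9924 + 19/16216) = √(-160927565/16216) = I*√652400348510/8108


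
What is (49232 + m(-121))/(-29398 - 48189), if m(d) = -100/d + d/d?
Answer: -5957293/9388027 ≈ -0.63456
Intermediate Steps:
m(d) = 1 - 100/d (m(d) = -100/d + 1 = 1 - 100/d)
(49232 + m(-121))/(-29398 - 48189) = (49232 + (-100 - 121)/(-121))/(-29398 - 48189) = (49232 - 1/121*(-221))/(-77587) = (49232 + 221/121)*(-1/77587) = (5957293/121)*(-1/77587) = -5957293/9388027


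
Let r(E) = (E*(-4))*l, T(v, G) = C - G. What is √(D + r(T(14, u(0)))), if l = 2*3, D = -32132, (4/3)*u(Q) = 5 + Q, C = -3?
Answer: I*√31970 ≈ 178.8*I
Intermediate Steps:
u(Q) = 15/4 + 3*Q/4 (u(Q) = 3*(5 + Q)/4 = 15/4 + 3*Q/4)
T(v, G) = -3 - G
l = 6
r(E) = -24*E (r(E) = (E*(-4))*6 = -4*E*6 = -24*E)
√(D + r(T(14, u(0)))) = √(-32132 - 24*(-3 - (15/4 + (¾)*0))) = √(-32132 - 24*(-3 - (15/4 + 0))) = √(-32132 - 24*(-3 - 1*15/4)) = √(-32132 - 24*(-3 - 15/4)) = √(-32132 - 24*(-27/4)) = √(-32132 + 162) = √(-31970) = I*√31970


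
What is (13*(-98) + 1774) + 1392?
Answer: 1892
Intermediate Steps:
(13*(-98) + 1774) + 1392 = (-1274 + 1774) + 1392 = 500 + 1392 = 1892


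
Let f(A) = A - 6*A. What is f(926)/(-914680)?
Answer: 463/91468 ≈ 0.0050619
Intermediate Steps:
f(A) = -5*A
f(926)/(-914680) = -5*926/(-914680) = -4630*(-1/914680) = 463/91468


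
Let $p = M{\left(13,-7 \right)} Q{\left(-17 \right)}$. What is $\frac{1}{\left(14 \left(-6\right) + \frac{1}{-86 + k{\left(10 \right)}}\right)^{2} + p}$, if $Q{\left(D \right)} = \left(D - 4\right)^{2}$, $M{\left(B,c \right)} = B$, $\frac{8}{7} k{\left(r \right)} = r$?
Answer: $\frac{95481}{1221314173} \approx 7.8179 \cdot 10^{-5}$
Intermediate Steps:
$k{\left(r \right)} = \frac{7 r}{8}$
$Q{\left(D \right)} = \left(-4 + D\right)^{2}$
$p = 5733$ ($p = 13 \left(-4 - 17\right)^{2} = 13 \left(-21\right)^{2} = 13 \cdot 441 = 5733$)
$\frac{1}{\left(14 \left(-6\right) + \frac{1}{-86 + k{\left(10 \right)}}\right)^{2} + p} = \frac{1}{\left(14 \left(-6\right) + \frac{1}{-86 + \frac{7}{8} \cdot 10}\right)^{2} + 5733} = \frac{1}{\left(-84 + \frac{1}{-86 + \frac{35}{4}}\right)^{2} + 5733} = \frac{1}{\left(-84 + \frac{1}{- \frac{309}{4}}\right)^{2} + 5733} = \frac{1}{\left(-84 - \frac{4}{309}\right)^{2} + 5733} = \frac{1}{\left(- \frac{25960}{309}\right)^{2} + 5733} = \frac{1}{\frac{673921600}{95481} + 5733} = \frac{1}{\frac{1221314173}{95481}} = \frac{95481}{1221314173}$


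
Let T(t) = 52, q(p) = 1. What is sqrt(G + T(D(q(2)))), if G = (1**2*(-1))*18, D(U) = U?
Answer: sqrt(34) ≈ 5.8309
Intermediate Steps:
G = -18 (G = (1*(-1))*18 = -1*18 = -18)
sqrt(G + T(D(q(2)))) = sqrt(-18 + 52) = sqrt(34)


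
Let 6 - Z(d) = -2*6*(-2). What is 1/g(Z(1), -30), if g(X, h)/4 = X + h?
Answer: -1/192 ≈ -0.0052083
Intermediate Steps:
Z(d) = -18 (Z(d) = 6 - (-2*6)*(-2) = 6 - (-12)*(-2) = 6 - 1*24 = 6 - 24 = -18)
g(X, h) = 4*X + 4*h (g(X, h) = 4*(X + h) = 4*X + 4*h)
1/g(Z(1), -30) = 1/(4*(-18) + 4*(-30)) = 1/(-72 - 120) = 1/(-192) = -1/192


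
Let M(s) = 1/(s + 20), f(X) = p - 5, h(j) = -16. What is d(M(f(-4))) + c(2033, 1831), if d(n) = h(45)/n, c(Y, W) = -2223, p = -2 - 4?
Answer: -2367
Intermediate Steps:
p = -6
f(X) = -11 (f(X) = -6 - 5 = -11)
M(s) = 1/(20 + s)
d(n) = -16/n
d(M(f(-4))) + c(2033, 1831) = -16/(1/(20 - 11)) - 2223 = -16/(1/9) - 2223 = -16/1/9 - 2223 = -16*9 - 2223 = -144 - 2223 = -2367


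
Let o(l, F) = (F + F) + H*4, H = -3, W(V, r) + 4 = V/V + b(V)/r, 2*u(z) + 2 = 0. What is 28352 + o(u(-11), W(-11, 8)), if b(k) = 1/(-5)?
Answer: 566679/20 ≈ 28334.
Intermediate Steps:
b(k) = -⅕
u(z) = -1 (u(z) = -1 + (½)*0 = -1 + 0 = -1)
W(V, r) = -3 - 1/(5*r) (W(V, r) = -4 + (V/V - 1/(5*r)) = -4 + (1 - 1/(5*r)) = -3 - 1/(5*r))
o(l, F) = -12 + 2*F (o(l, F) = (F + F) - 3*4 = 2*F - 12 = -12 + 2*F)
28352 + o(u(-11), W(-11, 8)) = 28352 + (-12 + 2*(-3 - ⅕/8)) = 28352 + (-12 + 2*(-3 - ⅕*⅛)) = 28352 + (-12 + 2*(-3 - 1/40)) = 28352 + (-12 + 2*(-121/40)) = 28352 + (-12 - 121/20) = 28352 - 361/20 = 566679/20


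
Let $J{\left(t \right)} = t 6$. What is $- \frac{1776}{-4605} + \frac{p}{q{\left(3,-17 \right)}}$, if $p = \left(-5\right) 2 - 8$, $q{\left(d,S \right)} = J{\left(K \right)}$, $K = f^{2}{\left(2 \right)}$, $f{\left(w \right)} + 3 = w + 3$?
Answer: $- \frac{2237}{6140} \approx -0.36433$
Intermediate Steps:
$f{\left(w \right)} = w$ ($f{\left(w \right)} = -3 + \left(w + 3\right) = -3 + \left(3 + w\right) = w$)
$K = 4$ ($K = 2^{2} = 4$)
$J{\left(t \right)} = 6 t$
$q{\left(d,S \right)} = 24$ ($q{\left(d,S \right)} = 6 \cdot 4 = 24$)
$p = -18$ ($p = -10 - 8 = -18$)
$- \frac{1776}{-4605} + \frac{p}{q{\left(3,-17 \right)}} = - \frac{1776}{-4605} - \frac{18}{24} = \left(-1776\right) \left(- \frac{1}{4605}\right) - \frac{3}{4} = \frac{592}{1535} - \frac{3}{4} = - \frac{2237}{6140}$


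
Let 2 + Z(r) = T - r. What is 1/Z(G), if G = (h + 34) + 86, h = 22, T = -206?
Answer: -1/350 ≈ -0.0028571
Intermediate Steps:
G = 142 (G = (22 + 34) + 86 = 56 + 86 = 142)
Z(r) = -208 - r (Z(r) = -2 + (-206 - r) = -208 - r)
1/Z(G) = 1/(-208 - 1*142) = 1/(-208 - 142) = 1/(-350) = -1/350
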